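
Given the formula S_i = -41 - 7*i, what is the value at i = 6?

S_6 = -41 + -7*6 = -41 + -42 = -83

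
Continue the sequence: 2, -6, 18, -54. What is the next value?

Ratios: -6 / 2 = -3.0
This is a geometric sequence with common ratio r = -3.
Next term = -54 * -3 = 162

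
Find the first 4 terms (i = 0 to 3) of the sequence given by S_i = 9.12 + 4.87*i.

This is an arithmetic sequence.
i=0: S_0 = 9.12 + 4.87*0 = 9.12
i=1: S_1 = 9.12 + 4.87*1 = 13.99
i=2: S_2 = 9.12 + 4.87*2 = 18.86
i=3: S_3 = 9.12 + 4.87*3 = 23.73
The first 4 terms are: [9.12, 13.99, 18.86, 23.73]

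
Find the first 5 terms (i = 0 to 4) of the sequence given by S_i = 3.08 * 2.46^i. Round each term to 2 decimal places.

This is a geometric sequence.
i=0: S_0 = 3.08 * 2.46^0 = 3.08
i=1: S_1 = 3.08 * 2.46^1 ≈ 7.58
i=2: S_2 = 3.08 * 2.46^2 ≈ 18.64
i=3: S_3 = 3.08 * 2.46^3 ≈ 45.85
i=4: S_4 = 3.08 * 2.46^4 ≈ 112.8
The first 5 terms are: [3.08, 7.58, 18.64, 45.85, 112.8]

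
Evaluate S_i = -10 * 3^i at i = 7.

S_7 = -10 * 3^7 = -10 * 2187 = -21870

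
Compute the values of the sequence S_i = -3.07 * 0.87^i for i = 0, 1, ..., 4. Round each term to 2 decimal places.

This is a geometric sequence.
i=0: S_0 = -3.07 * 0.87^0 = -3.07
i=1: S_1 = -3.07 * 0.87^1 ≈ -2.67
i=2: S_2 = -3.07 * 0.87^2 ≈ -2.32
i=3: S_3 = -3.07 * 0.87^3 ≈ -2.02
i=4: S_4 = -3.07 * 0.87^4 ≈ -1.76
The first 5 terms are: [-3.07, -2.67, -2.32, -2.02, -1.76]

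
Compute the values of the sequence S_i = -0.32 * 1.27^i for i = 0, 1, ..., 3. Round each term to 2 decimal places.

This is a geometric sequence.
i=0: S_0 = -0.32 * 1.27^0 = -0.32
i=1: S_1 = -0.32 * 1.27^1 ≈ -0.41
i=2: S_2 = -0.32 * 1.27^2 ≈ -0.52
i=3: S_3 = -0.32 * 1.27^3 ≈ -0.66
The first 4 terms are: [-0.32, -0.41, -0.52, -0.66]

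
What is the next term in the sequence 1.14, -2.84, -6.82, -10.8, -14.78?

Differences: -2.84 - 1.14 = -3.98
This is an arithmetic sequence with common difference d = -3.98.
Next term = -14.78 + -3.98 = -18.76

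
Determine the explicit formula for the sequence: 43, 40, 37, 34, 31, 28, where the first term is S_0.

Check differences: 40 - 43 = -3
37 - 40 = -3
Common difference d = -3.
First term a = 43.
Formula: S_i = 43 - 3*i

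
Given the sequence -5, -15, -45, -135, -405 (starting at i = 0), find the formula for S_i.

Check ratios: -15 / -5 = 3.0
Common ratio r = 3.
First term a = -5.
Formula: S_i = -5 * 3^i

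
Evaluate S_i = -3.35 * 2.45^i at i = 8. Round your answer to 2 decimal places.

S_8 = -3.35 * 2.45^8 ≈ -3.35 * 1298.1614 ≈ -4348.84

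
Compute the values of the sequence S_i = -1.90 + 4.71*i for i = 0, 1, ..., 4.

This is an arithmetic sequence.
i=0: S_0 = -1.9 + 4.71*0 = -1.9
i=1: S_1 = -1.9 + 4.71*1 = 2.81
i=2: S_2 = -1.9 + 4.71*2 = 7.52
i=3: S_3 = -1.9 + 4.71*3 = 12.23
i=4: S_4 = -1.9 + 4.71*4 = 16.94
The first 5 terms are: [-1.9, 2.81, 7.52, 12.23, 16.94]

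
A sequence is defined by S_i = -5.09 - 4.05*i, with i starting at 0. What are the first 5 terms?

This is an arithmetic sequence.
i=0: S_0 = -5.09 + -4.05*0 = -5.09
i=1: S_1 = -5.09 + -4.05*1 = -9.14
i=2: S_2 = -5.09 + -4.05*2 = -13.19
i=3: S_3 = -5.09 + -4.05*3 = -17.24
i=4: S_4 = -5.09 + -4.05*4 = -21.29
The first 5 terms are: [-5.09, -9.14, -13.19, -17.24, -21.29]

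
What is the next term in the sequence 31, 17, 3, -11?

Differences: 17 - 31 = -14
This is an arithmetic sequence with common difference d = -14.
Next term = -11 + -14 = -25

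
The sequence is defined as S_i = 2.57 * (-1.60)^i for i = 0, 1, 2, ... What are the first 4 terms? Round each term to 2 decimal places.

This is a geometric sequence.
i=0: S_0 = 2.57 * (-1.6)^0 = 2.57
i=1: S_1 = 2.57 * (-1.6)^1 ≈ -4.11
i=2: S_2 = 2.57 * (-1.6)^2 ≈ 6.58
i=3: S_3 = 2.57 * (-1.6)^3 ≈ -10.53
The first 4 terms are: [2.57, -4.11, 6.58, -10.53]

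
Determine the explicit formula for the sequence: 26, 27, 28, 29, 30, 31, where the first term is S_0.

Check differences: 27 - 26 = 1
28 - 27 = 1
Common difference d = 1.
First term a = 26.
Formula: S_i = 26 + 1*i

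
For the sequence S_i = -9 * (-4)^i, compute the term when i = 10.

S_10 = -9 * (-4)^10 = -9 * 1048576 = -9437184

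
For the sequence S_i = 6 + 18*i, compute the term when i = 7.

S_7 = 6 + 18*7 = 6 + 126 = 132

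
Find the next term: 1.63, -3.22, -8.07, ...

Differences: -3.22 - 1.63 = -4.85
This is an arithmetic sequence with common difference d = -4.85.
Next term = -8.07 + -4.85 = -12.92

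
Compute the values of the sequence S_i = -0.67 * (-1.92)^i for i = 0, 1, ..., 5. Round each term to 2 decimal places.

This is a geometric sequence.
i=0: S_0 = -0.67 * (-1.92)^0 = -0.67
i=1: S_1 = -0.67 * (-1.92)^1 ≈ 1.29
i=2: S_2 = -0.67 * (-1.92)^2 ≈ -2.47
i=3: S_3 = -0.67 * (-1.92)^3 ≈ 4.74
i=4: S_4 = -0.67 * (-1.92)^4 ≈ -9.1
i=5: S_5 = -0.67 * (-1.92)^5 ≈ 17.48
The first 6 terms are: [-0.67, 1.29, -2.47, 4.74, -9.1, 17.48]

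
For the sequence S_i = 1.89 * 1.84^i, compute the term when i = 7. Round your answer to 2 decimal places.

S_7 = 1.89 * 1.84^7 ≈ 1.89 * 71.4044 ≈ 134.95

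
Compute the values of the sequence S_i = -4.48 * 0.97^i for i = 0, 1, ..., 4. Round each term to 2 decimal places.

This is a geometric sequence.
i=0: S_0 = -4.48 * 0.97^0 = -4.48
i=1: S_1 = -4.48 * 0.97^1 ≈ -4.35
i=2: S_2 = -4.48 * 0.97^2 ≈ -4.22
i=3: S_3 = -4.48 * 0.97^3 ≈ -4.09
i=4: S_4 = -4.48 * 0.97^4 ≈ -3.97
The first 5 terms are: [-4.48, -4.35, -4.22, -4.09, -3.97]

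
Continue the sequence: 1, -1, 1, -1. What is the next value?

Ratios: -1 / 1 = -1.0
This is a geometric sequence with common ratio r = -1.
Next term = -1 * -1 = 1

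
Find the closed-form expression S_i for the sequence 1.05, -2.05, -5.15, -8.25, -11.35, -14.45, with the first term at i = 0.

Check differences: -2.05 - 1.05 = -3.1
-5.15 - -2.05 = -3.1
Common difference d = -3.1.
First term a = 1.05.
Formula: S_i = 1.05 - 3.10*i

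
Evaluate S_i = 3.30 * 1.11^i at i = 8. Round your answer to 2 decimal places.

S_8 = 3.3 * 1.11^8 ≈ 3.3 * 2.3045 ≈ 7.6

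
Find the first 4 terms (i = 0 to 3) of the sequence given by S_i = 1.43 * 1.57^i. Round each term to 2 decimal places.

This is a geometric sequence.
i=0: S_0 = 1.43 * 1.57^0 = 1.43
i=1: S_1 = 1.43 * 1.57^1 ≈ 2.25
i=2: S_2 = 1.43 * 1.57^2 ≈ 3.52
i=3: S_3 = 1.43 * 1.57^3 ≈ 5.53
The first 4 terms are: [1.43, 2.25, 3.52, 5.53]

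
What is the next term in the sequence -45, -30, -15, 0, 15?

Differences: -30 - -45 = 15
This is an arithmetic sequence with common difference d = 15.
Next term = 15 + 15 = 30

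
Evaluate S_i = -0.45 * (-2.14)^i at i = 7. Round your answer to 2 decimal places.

S_7 = -0.45 * (-2.14)^7 ≈ -0.45 * -205.54 ≈ 92.49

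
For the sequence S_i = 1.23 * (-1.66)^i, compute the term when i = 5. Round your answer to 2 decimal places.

S_5 = 1.23 * (-1.66)^5 ≈ 1.23 * -12.6049 ≈ -15.5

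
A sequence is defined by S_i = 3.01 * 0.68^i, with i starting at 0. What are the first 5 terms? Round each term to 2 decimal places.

This is a geometric sequence.
i=0: S_0 = 3.01 * 0.68^0 = 3.01
i=1: S_1 = 3.01 * 0.68^1 ≈ 2.05
i=2: S_2 = 3.01 * 0.68^2 ≈ 1.39
i=3: S_3 = 3.01 * 0.68^3 ≈ 0.95
i=4: S_4 = 3.01 * 0.68^4 ≈ 0.64
The first 5 terms are: [3.01, 2.05, 1.39, 0.95, 0.64]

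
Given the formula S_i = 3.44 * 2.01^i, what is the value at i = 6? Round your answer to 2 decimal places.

S_6 = 3.44 * 2.01^6 ≈ 3.44 * 65.9442 ≈ 226.85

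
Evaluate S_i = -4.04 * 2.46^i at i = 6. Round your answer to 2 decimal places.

S_6 = -4.04 * 2.46^6 ≈ -4.04 * 221.6209 ≈ -895.35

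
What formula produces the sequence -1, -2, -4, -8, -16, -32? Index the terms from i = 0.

Check ratios: -2 / -1 = 2.0
Common ratio r = 2.
First term a = -1.
Formula: S_i = -1 * 2^i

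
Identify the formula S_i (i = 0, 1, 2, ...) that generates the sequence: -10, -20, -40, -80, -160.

Check ratios: -20 / -10 = 2.0
Common ratio r = 2.
First term a = -10.
Formula: S_i = -10 * 2^i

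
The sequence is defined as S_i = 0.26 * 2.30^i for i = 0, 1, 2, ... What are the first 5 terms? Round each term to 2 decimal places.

This is a geometric sequence.
i=0: S_0 = 0.26 * 2.3^0 = 0.26
i=1: S_1 = 0.26 * 2.3^1 ≈ 0.6
i=2: S_2 = 0.26 * 2.3^2 ≈ 1.38
i=3: S_3 = 0.26 * 2.3^3 ≈ 3.16
i=4: S_4 = 0.26 * 2.3^4 ≈ 7.28
The first 5 terms are: [0.26, 0.6, 1.38, 3.16, 7.28]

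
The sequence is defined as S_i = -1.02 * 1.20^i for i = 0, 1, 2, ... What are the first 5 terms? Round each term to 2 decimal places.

This is a geometric sequence.
i=0: S_0 = -1.02 * 1.2^0 = -1.02
i=1: S_1 = -1.02 * 1.2^1 ≈ -1.22
i=2: S_2 = -1.02 * 1.2^2 ≈ -1.47
i=3: S_3 = -1.02 * 1.2^3 ≈ -1.76
i=4: S_4 = -1.02 * 1.2^4 ≈ -2.12
The first 5 terms are: [-1.02, -1.22, -1.47, -1.76, -2.12]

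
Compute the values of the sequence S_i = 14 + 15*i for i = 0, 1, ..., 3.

This is an arithmetic sequence.
i=0: S_0 = 14 + 15*0 = 14
i=1: S_1 = 14 + 15*1 = 29
i=2: S_2 = 14 + 15*2 = 44
i=3: S_3 = 14 + 15*3 = 59
The first 4 terms are: [14, 29, 44, 59]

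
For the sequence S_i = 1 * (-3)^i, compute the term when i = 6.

S_6 = 1 * (-3)^6 = 1 * 729 = 729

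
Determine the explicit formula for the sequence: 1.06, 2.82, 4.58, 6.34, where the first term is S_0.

Check differences: 2.82 - 1.06 = 1.76
4.58 - 2.82 = 1.76
Common difference d = 1.76.
First term a = 1.06.
Formula: S_i = 1.06 + 1.76*i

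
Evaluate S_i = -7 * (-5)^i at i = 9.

S_9 = -7 * (-5)^9 = -7 * -1953125 = 13671875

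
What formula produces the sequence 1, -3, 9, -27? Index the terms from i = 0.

Check ratios: -3 / 1 = -3.0
Common ratio r = -3.
First term a = 1.
Formula: S_i = 1 * (-3)^i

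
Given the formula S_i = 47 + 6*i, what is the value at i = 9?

S_9 = 47 + 6*9 = 47 + 54 = 101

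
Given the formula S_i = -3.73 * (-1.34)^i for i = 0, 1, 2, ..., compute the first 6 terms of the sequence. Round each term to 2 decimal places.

This is a geometric sequence.
i=0: S_0 = -3.73 * (-1.34)^0 = -3.73
i=1: S_1 = -3.73 * (-1.34)^1 ≈ 5.0
i=2: S_2 = -3.73 * (-1.34)^2 ≈ -6.7
i=3: S_3 = -3.73 * (-1.34)^3 ≈ 8.97
i=4: S_4 = -3.73 * (-1.34)^4 ≈ -12.03
i=5: S_5 = -3.73 * (-1.34)^5 ≈ 16.12
The first 6 terms are: [-3.73, 5.0, -6.7, 8.97, -12.03, 16.12]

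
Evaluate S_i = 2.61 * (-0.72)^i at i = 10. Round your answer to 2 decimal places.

S_10 = 2.61 * (-0.72)^10 ≈ 2.61 * 0.0374 ≈ 0.1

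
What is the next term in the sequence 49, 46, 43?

Differences: 46 - 49 = -3
This is an arithmetic sequence with common difference d = -3.
Next term = 43 + -3 = 40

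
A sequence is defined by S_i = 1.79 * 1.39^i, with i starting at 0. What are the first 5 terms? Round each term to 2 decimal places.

This is a geometric sequence.
i=0: S_0 = 1.79 * 1.39^0 = 1.79
i=1: S_1 = 1.79 * 1.39^1 ≈ 2.49
i=2: S_2 = 1.79 * 1.39^2 ≈ 3.46
i=3: S_3 = 1.79 * 1.39^3 ≈ 4.81
i=4: S_4 = 1.79 * 1.39^4 ≈ 6.68
The first 5 terms are: [1.79, 2.49, 3.46, 4.81, 6.68]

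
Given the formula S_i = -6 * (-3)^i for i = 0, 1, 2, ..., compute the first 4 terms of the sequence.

This is a geometric sequence.
i=0: S_0 = -6 * (-3)^0 = -6
i=1: S_1 = -6 * (-3)^1 = 18
i=2: S_2 = -6 * (-3)^2 = -54
i=3: S_3 = -6 * (-3)^3 = 162
The first 4 terms are: [-6, 18, -54, 162]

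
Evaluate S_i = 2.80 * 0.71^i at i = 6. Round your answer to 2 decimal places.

S_6 = 2.8 * 0.71^6 ≈ 2.8 * 0.1281 ≈ 0.36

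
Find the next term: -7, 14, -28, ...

Ratios: 14 / -7 = -2.0
This is a geometric sequence with common ratio r = -2.
Next term = -28 * -2 = 56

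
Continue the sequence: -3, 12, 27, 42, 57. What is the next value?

Differences: 12 - -3 = 15
This is an arithmetic sequence with common difference d = 15.
Next term = 57 + 15 = 72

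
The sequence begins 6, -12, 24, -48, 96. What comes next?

Ratios: -12 / 6 = -2.0
This is a geometric sequence with common ratio r = -2.
Next term = 96 * -2 = -192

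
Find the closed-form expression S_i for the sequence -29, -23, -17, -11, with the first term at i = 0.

Check differences: -23 - -29 = 6
-17 - -23 = 6
Common difference d = 6.
First term a = -29.
Formula: S_i = -29 + 6*i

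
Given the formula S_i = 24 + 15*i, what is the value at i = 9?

S_9 = 24 + 15*9 = 24 + 135 = 159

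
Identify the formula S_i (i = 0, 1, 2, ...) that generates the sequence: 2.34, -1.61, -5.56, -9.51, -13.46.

Check differences: -1.61 - 2.34 = -3.95
-5.56 - -1.61 = -3.95
Common difference d = -3.95.
First term a = 2.34.
Formula: S_i = 2.34 - 3.95*i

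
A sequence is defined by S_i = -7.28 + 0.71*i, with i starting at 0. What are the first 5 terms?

This is an arithmetic sequence.
i=0: S_0 = -7.28 + 0.71*0 = -7.28
i=1: S_1 = -7.28 + 0.71*1 = -6.57
i=2: S_2 = -7.28 + 0.71*2 = -5.86
i=3: S_3 = -7.28 + 0.71*3 = -5.15
i=4: S_4 = -7.28 + 0.71*4 = -4.44
The first 5 terms are: [-7.28, -6.57, -5.86, -5.15, -4.44]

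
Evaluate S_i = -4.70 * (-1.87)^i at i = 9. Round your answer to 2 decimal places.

S_9 = -4.7 * (-1.87)^9 ≈ -4.7 * -279.624 ≈ 1314.23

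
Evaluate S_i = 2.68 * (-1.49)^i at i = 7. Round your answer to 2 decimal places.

S_7 = 2.68 * (-1.49)^7 ≈ 2.68 * -16.3044 ≈ -43.7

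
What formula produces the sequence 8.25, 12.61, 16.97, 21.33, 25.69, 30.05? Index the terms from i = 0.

Check differences: 12.61 - 8.25 = 4.36
16.97 - 12.61 = 4.36
Common difference d = 4.36.
First term a = 8.25.
Formula: S_i = 8.25 + 4.36*i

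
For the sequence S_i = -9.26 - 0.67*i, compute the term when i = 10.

S_10 = -9.26 + -0.67*10 = -9.26 + -6.7 = -15.96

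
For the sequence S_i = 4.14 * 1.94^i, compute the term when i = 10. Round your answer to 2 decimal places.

S_10 = 4.14 * 1.94^10 ≈ 4.14 * 755.1223 ≈ 3126.21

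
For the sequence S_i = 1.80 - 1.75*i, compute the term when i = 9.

S_9 = 1.8 + -1.75*9 = 1.8 + -15.75 = -13.95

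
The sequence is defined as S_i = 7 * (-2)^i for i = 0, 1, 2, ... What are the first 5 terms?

This is a geometric sequence.
i=0: S_0 = 7 * (-2)^0 = 7
i=1: S_1 = 7 * (-2)^1 = -14
i=2: S_2 = 7 * (-2)^2 = 28
i=3: S_3 = 7 * (-2)^3 = -56
i=4: S_4 = 7 * (-2)^4 = 112
The first 5 terms are: [7, -14, 28, -56, 112]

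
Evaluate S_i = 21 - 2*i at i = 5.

S_5 = 21 + -2*5 = 21 + -10 = 11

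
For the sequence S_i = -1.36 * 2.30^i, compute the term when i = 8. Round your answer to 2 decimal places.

S_8 = -1.36 * 2.3^8 ≈ -1.36 * 783.1099 ≈ -1065.03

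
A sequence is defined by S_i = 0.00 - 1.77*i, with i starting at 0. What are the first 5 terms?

This is an arithmetic sequence.
i=0: S_0 = 0.0 + -1.77*0 = 0.0
i=1: S_1 = 0.0 + -1.77*1 = -1.77
i=2: S_2 = 0.0 + -1.77*2 = -3.54
i=3: S_3 = 0.0 + -1.77*3 = -5.31
i=4: S_4 = 0.0 + -1.77*4 = -7.08
The first 5 terms are: [0.0, -1.77, -3.54, -5.31, -7.08]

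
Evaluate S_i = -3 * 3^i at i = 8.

S_8 = -3 * 3^8 = -3 * 6561 = -19683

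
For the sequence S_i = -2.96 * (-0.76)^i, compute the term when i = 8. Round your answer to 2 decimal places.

S_8 = -2.96 * (-0.76)^8 ≈ -2.96 * 0.1113 ≈ -0.33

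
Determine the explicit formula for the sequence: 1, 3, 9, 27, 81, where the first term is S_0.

Check ratios: 3 / 1 = 3.0
Common ratio r = 3.
First term a = 1.
Formula: S_i = 1 * 3^i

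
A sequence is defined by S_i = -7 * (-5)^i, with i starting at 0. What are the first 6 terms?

This is a geometric sequence.
i=0: S_0 = -7 * (-5)^0 = -7
i=1: S_1 = -7 * (-5)^1 = 35
i=2: S_2 = -7 * (-5)^2 = -175
i=3: S_3 = -7 * (-5)^3 = 875
i=4: S_4 = -7 * (-5)^4 = -4375
i=5: S_5 = -7 * (-5)^5 = 21875
The first 6 terms are: [-7, 35, -175, 875, -4375, 21875]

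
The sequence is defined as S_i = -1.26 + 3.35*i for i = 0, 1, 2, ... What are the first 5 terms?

This is an arithmetic sequence.
i=0: S_0 = -1.26 + 3.35*0 = -1.26
i=1: S_1 = -1.26 + 3.35*1 = 2.09
i=2: S_2 = -1.26 + 3.35*2 = 5.44
i=3: S_3 = -1.26 + 3.35*3 = 8.79
i=4: S_4 = -1.26 + 3.35*4 = 12.14
The first 5 terms are: [-1.26, 2.09, 5.44, 8.79, 12.14]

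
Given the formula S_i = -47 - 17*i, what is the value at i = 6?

S_6 = -47 + -17*6 = -47 + -102 = -149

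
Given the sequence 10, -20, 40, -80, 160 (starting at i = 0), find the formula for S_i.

Check ratios: -20 / 10 = -2.0
Common ratio r = -2.
First term a = 10.
Formula: S_i = 10 * (-2)^i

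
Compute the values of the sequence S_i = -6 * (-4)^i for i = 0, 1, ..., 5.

This is a geometric sequence.
i=0: S_0 = -6 * (-4)^0 = -6
i=1: S_1 = -6 * (-4)^1 = 24
i=2: S_2 = -6 * (-4)^2 = -96
i=3: S_3 = -6 * (-4)^3 = 384
i=4: S_4 = -6 * (-4)^4 = -1536
i=5: S_5 = -6 * (-4)^5 = 6144
The first 6 terms are: [-6, 24, -96, 384, -1536, 6144]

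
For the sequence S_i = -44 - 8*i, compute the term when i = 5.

S_5 = -44 + -8*5 = -44 + -40 = -84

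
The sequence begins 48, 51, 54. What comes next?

Differences: 51 - 48 = 3
This is an arithmetic sequence with common difference d = 3.
Next term = 54 + 3 = 57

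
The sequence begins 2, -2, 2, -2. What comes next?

Ratios: -2 / 2 = -1.0
This is a geometric sequence with common ratio r = -1.
Next term = -2 * -1 = 2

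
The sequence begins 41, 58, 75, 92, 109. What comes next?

Differences: 58 - 41 = 17
This is an arithmetic sequence with common difference d = 17.
Next term = 109 + 17 = 126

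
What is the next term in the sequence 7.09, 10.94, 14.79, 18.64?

Differences: 10.94 - 7.09 = 3.85
This is an arithmetic sequence with common difference d = 3.85.
Next term = 18.64 + 3.85 = 22.49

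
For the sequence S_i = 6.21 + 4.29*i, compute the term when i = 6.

S_6 = 6.21 + 4.29*6 = 6.21 + 25.74 = 31.95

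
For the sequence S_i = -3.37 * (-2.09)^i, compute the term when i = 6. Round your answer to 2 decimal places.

S_6 = -3.37 * (-2.09)^6 ≈ -3.37 * 83.3446 ≈ -280.87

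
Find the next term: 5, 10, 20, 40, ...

Ratios: 10 / 5 = 2.0
This is a geometric sequence with common ratio r = 2.
Next term = 40 * 2 = 80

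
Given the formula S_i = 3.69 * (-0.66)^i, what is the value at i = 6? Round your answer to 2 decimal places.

S_6 = 3.69 * (-0.66)^6 ≈ 3.69 * 0.08265 ≈ 0.3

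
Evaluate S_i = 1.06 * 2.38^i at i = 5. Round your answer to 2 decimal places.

S_5 = 1.06 * 2.38^5 ≈ 1.06 * 76.3633 ≈ 80.95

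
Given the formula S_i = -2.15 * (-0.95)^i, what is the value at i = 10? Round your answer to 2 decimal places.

S_10 = -2.15 * (-0.95)^10 ≈ -2.15 * 0.5987 ≈ -1.29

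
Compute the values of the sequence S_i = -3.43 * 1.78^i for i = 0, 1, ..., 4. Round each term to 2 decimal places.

This is a geometric sequence.
i=0: S_0 = -3.43 * 1.78^0 = -3.43
i=1: S_1 = -3.43 * 1.78^1 ≈ -6.11
i=2: S_2 = -3.43 * 1.78^2 ≈ -10.87
i=3: S_3 = -3.43 * 1.78^3 ≈ -19.34
i=4: S_4 = -3.43 * 1.78^4 ≈ -34.43
The first 5 terms are: [-3.43, -6.11, -10.87, -19.34, -34.43]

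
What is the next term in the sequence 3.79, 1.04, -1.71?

Differences: 1.04 - 3.79 = -2.75
This is an arithmetic sequence with common difference d = -2.75.
Next term = -1.71 + -2.75 = -4.46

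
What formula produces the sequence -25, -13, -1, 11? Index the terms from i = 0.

Check differences: -13 - -25 = 12
-1 - -13 = 12
Common difference d = 12.
First term a = -25.
Formula: S_i = -25 + 12*i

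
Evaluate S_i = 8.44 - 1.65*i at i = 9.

S_9 = 8.44 + -1.65*9 = 8.44 + -14.85 = -6.41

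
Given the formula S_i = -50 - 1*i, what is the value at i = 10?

S_10 = -50 + -1*10 = -50 + -10 = -60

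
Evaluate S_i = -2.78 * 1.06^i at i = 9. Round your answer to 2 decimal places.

S_9 = -2.78 * 1.06^9 ≈ -2.78 * 1.6895 ≈ -4.7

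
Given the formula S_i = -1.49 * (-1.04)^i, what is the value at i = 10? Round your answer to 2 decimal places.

S_10 = -1.49 * (-1.04)^10 ≈ -1.49 * 1.4802 ≈ -2.21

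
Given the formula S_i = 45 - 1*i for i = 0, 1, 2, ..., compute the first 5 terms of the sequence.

This is an arithmetic sequence.
i=0: S_0 = 45 + -1*0 = 45
i=1: S_1 = 45 + -1*1 = 44
i=2: S_2 = 45 + -1*2 = 43
i=3: S_3 = 45 + -1*3 = 42
i=4: S_4 = 45 + -1*4 = 41
The first 5 terms are: [45, 44, 43, 42, 41]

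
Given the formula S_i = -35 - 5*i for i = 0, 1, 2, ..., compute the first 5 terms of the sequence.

This is an arithmetic sequence.
i=0: S_0 = -35 + -5*0 = -35
i=1: S_1 = -35 + -5*1 = -40
i=2: S_2 = -35 + -5*2 = -45
i=3: S_3 = -35 + -5*3 = -50
i=4: S_4 = -35 + -5*4 = -55
The first 5 terms are: [-35, -40, -45, -50, -55]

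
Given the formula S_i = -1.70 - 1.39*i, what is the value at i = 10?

S_10 = -1.7 + -1.39*10 = -1.7 + -13.9 = -15.6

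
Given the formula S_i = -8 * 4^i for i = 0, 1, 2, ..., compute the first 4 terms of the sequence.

This is a geometric sequence.
i=0: S_0 = -8 * 4^0 = -8
i=1: S_1 = -8 * 4^1 = -32
i=2: S_2 = -8 * 4^2 = -128
i=3: S_3 = -8 * 4^3 = -512
The first 4 terms are: [-8, -32, -128, -512]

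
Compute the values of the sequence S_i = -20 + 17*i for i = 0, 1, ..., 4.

This is an arithmetic sequence.
i=0: S_0 = -20 + 17*0 = -20
i=1: S_1 = -20 + 17*1 = -3
i=2: S_2 = -20 + 17*2 = 14
i=3: S_3 = -20 + 17*3 = 31
i=4: S_4 = -20 + 17*4 = 48
The first 5 terms are: [-20, -3, 14, 31, 48]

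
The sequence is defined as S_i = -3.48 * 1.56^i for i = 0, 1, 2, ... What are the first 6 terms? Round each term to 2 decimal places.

This is a geometric sequence.
i=0: S_0 = -3.48 * 1.56^0 = -3.48
i=1: S_1 = -3.48 * 1.56^1 ≈ -5.43
i=2: S_2 = -3.48 * 1.56^2 ≈ -8.47
i=3: S_3 = -3.48 * 1.56^3 ≈ -13.21
i=4: S_4 = -3.48 * 1.56^4 ≈ -20.61
i=5: S_5 = -3.48 * 1.56^5 ≈ -32.15
The first 6 terms are: [-3.48, -5.43, -8.47, -13.21, -20.61, -32.15]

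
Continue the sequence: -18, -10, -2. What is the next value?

Differences: -10 - -18 = 8
This is an arithmetic sequence with common difference d = 8.
Next term = -2 + 8 = 6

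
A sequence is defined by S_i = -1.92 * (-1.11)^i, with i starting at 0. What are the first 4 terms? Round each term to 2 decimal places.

This is a geometric sequence.
i=0: S_0 = -1.92 * (-1.11)^0 = -1.92
i=1: S_1 = -1.92 * (-1.11)^1 ≈ 2.13
i=2: S_2 = -1.92 * (-1.11)^2 ≈ -2.37
i=3: S_3 = -1.92 * (-1.11)^3 ≈ 2.63
The first 4 terms are: [-1.92, 2.13, -2.37, 2.63]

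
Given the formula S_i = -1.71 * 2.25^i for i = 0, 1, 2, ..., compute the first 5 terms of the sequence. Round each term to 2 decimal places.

This is a geometric sequence.
i=0: S_0 = -1.71 * 2.25^0 = -1.71
i=1: S_1 = -1.71 * 2.25^1 ≈ -3.85
i=2: S_2 = -1.71 * 2.25^2 ≈ -8.66
i=3: S_3 = -1.71 * 2.25^3 ≈ -19.48
i=4: S_4 = -1.71 * 2.25^4 ≈ -43.83
The first 5 terms are: [-1.71, -3.85, -8.66, -19.48, -43.83]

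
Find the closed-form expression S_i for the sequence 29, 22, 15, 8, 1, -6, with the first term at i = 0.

Check differences: 22 - 29 = -7
15 - 22 = -7
Common difference d = -7.
First term a = 29.
Formula: S_i = 29 - 7*i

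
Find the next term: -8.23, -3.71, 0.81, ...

Differences: -3.71 - -8.23 = 4.52
This is an arithmetic sequence with common difference d = 4.52.
Next term = 0.81 + 4.52 = 5.33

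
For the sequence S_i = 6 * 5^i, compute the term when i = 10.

S_10 = 6 * 5^10 = 6 * 9765625 = 58593750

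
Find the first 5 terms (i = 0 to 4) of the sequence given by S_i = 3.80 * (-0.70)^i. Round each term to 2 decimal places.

This is a geometric sequence.
i=0: S_0 = 3.8 * (-0.7)^0 = 3.8
i=1: S_1 = 3.8 * (-0.7)^1 = -2.66
i=2: S_2 = 3.8 * (-0.7)^2 ≈ 1.86
i=3: S_3 = 3.8 * (-0.7)^3 ≈ -1.3
i=4: S_4 = 3.8 * (-0.7)^4 ≈ 0.91
The first 5 terms are: [3.8, -2.66, 1.86, -1.3, 0.91]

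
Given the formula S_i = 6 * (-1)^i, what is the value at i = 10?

S_10 = 6 * (-1)^10 = 6 * 1 = 6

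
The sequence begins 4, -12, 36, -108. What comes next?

Ratios: -12 / 4 = -3.0
This is a geometric sequence with common ratio r = -3.
Next term = -108 * -3 = 324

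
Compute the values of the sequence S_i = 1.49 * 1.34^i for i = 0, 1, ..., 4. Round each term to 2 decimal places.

This is a geometric sequence.
i=0: S_0 = 1.49 * 1.34^0 = 1.49
i=1: S_1 = 1.49 * 1.34^1 ≈ 2.0
i=2: S_2 = 1.49 * 1.34^2 ≈ 2.68
i=3: S_3 = 1.49 * 1.34^3 ≈ 3.59
i=4: S_4 = 1.49 * 1.34^4 ≈ 4.8
The first 5 terms are: [1.49, 2.0, 2.68, 3.59, 4.8]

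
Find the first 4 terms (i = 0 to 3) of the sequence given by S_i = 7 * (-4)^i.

This is a geometric sequence.
i=0: S_0 = 7 * (-4)^0 = 7
i=1: S_1 = 7 * (-4)^1 = -28
i=2: S_2 = 7 * (-4)^2 = 112
i=3: S_3 = 7 * (-4)^3 = -448
The first 4 terms are: [7, -28, 112, -448]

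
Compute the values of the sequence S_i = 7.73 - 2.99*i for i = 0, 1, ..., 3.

This is an arithmetic sequence.
i=0: S_0 = 7.73 + -2.99*0 = 7.73
i=1: S_1 = 7.73 + -2.99*1 = 4.74
i=2: S_2 = 7.73 + -2.99*2 = 1.75
i=3: S_3 = 7.73 + -2.99*3 = -1.24
The first 4 terms are: [7.73, 4.74, 1.75, -1.24]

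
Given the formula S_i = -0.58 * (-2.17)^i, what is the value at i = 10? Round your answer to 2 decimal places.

S_10 = -0.58 * (-2.17)^10 ≈ -0.58 * 2315.247 ≈ -1342.84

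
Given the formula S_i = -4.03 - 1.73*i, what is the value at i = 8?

S_8 = -4.03 + -1.73*8 = -4.03 + -13.84 = -17.87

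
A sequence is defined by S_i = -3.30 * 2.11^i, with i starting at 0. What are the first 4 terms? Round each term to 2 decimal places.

This is a geometric sequence.
i=0: S_0 = -3.3 * 2.11^0 = -3.3
i=1: S_1 = -3.3 * 2.11^1 ≈ -6.96
i=2: S_2 = -3.3 * 2.11^2 ≈ -14.69
i=3: S_3 = -3.3 * 2.11^3 ≈ -31.0
The first 4 terms are: [-3.3, -6.96, -14.69, -31.0]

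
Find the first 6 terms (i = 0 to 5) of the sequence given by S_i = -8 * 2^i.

This is a geometric sequence.
i=0: S_0 = -8 * 2^0 = -8
i=1: S_1 = -8 * 2^1 = -16
i=2: S_2 = -8 * 2^2 = -32
i=3: S_3 = -8 * 2^3 = -64
i=4: S_4 = -8 * 2^4 = -128
i=5: S_5 = -8 * 2^5 = -256
The first 6 terms are: [-8, -16, -32, -64, -128, -256]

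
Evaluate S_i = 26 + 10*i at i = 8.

S_8 = 26 + 10*8 = 26 + 80 = 106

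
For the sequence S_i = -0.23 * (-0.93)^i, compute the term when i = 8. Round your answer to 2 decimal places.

S_8 = -0.23 * (-0.93)^8 ≈ -0.23 * 0.5596 ≈ -0.13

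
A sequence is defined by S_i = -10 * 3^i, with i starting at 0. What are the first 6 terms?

This is a geometric sequence.
i=0: S_0 = -10 * 3^0 = -10
i=1: S_1 = -10 * 3^1 = -30
i=2: S_2 = -10 * 3^2 = -90
i=3: S_3 = -10 * 3^3 = -270
i=4: S_4 = -10 * 3^4 = -810
i=5: S_5 = -10 * 3^5 = -2430
The first 6 terms are: [-10, -30, -90, -270, -810, -2430]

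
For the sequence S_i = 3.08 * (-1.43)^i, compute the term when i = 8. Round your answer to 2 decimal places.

S_8 = 3.08 * (-1.43)^8 ≈ 3.08 * 17.4859 ≈ 53.86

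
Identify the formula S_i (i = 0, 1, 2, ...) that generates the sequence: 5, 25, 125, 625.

Check ratios: 25 / 5 = 5.0
Common ratio r = 5.
First term a = 5.
Formula: S_i = 5 * 5^i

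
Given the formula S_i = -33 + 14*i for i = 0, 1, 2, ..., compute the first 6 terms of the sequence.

This is an arithmetic sequence.
i=0: S_0 = -33 + 14*0 = -33
i=1: S_1 = -33 + 14*1 = -19
i=2: S_2 = -33 + 14*2 = -5
i=3: S_3 = -33 + 14*3 = 9
i=4: S_4 = -33 + 14*4 = 23
i=5: S_5 = -33 + 14*5 = 37
The first 6 terms are: [-33, -19, -5, 9, 23, 37]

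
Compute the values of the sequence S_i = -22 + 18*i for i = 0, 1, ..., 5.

This is an arithmetic sequence.
i=0: S_0 = -22 + 18*0 = -22
i=1: S_1 = -22 + 18*1 = -4
i=2: S_2 = -22 + 18*2 = 14
i=3: S_3 = -22 + 18*3 = 32
i=4: S_4 = -22 + 18*4 = 50
i=5: S_5 = -22 + 18*5 = 68
The first 6 terms are: [-22, -4, 14, 32, 50, 68]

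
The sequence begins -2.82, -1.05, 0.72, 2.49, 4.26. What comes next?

Differences: -1.05 - -2.82 = 1.77
This is an arithmetic sequence with common difference d = 1.77.
Next term = 4.26 + 1.77 = 6.03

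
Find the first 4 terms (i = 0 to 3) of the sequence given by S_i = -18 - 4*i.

This is an arithmetic sequence.
i=0: S_0 = -18 + -4*0 = -18
i=1: S_1 = -18 + -4*1 = -22
i=2: S_2 = -18 + -4*2 = -26
i=3: S_3 = -18 + -4*3 = -30
The first 4 terms are: [-18, -22, -26, -30]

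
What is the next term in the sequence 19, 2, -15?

Differences: 2 - 19 = -17
This is an arithmetic sequence with common difference d = -17.
Next term = -15 + -17 = -32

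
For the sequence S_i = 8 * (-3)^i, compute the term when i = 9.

S_9 = 8 * (-3)^9 = 8 * -19683 = -157464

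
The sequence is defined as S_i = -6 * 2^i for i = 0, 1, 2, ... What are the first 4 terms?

This is a geometric sequence.
i=0: S_0 = -6 * 2^0 = -6
i=1: S_1 = -6 * 2^1 = -12
i=2: S_2 = -6 * 2^2 = -24
i=3: S_3 = -6 * 2^3 = -48
The first 4 terms are: [-6, -12, -24, -48]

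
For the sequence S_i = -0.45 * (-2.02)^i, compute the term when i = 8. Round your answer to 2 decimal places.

S_8 = -0.45 * (-2.02)^8 ≈ -0.45 * 277.2113 ≈ -124.75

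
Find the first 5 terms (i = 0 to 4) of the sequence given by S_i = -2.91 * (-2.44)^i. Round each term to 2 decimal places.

This is a geometric sequence.
i=0: S_0 = -2.91 * (-2.44)^0 = -2.91
i=1: S_1 = -2.91 * (-2.44)^1 ≈ 7.1
i=2: S_2 = -2.91 * (-2.44)^2 ≈ -17.32
i=3: S_3 = -2.91 * (-2.44)^3 ≈ 42.27
i=4: S_4 = -2.91 * (-2.44)^4 ≈ -103.15
The first 5 terms are: [-2.91, 7.1, -17.32, 42.27, -103.15]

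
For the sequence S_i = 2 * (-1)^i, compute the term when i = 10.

S_10 = 2 * (-1)^10 = 2 * 1 = 2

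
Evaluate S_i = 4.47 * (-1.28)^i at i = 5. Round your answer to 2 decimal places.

S_5 = 4.47 * (-1.28)^5 ≈ 4.47 * -3.436 ≈ -15.36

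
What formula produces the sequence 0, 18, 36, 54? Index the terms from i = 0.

Check differences: 18 - 0 = 18
36 - 18 = 18
Common difference d = 18.
First term a = 0.
Formula: S_i = 0 + 18*i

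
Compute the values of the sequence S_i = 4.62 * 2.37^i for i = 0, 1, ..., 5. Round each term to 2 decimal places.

This is a geometric sequence.
i=0: S_0 = 4.62 * 2.37^0 = 4.62
i=1: S_1 = 4.62 * 2.37^1 ≈ 10.95
i=2: S_2 = 4.62 * 2.37^2 ≈ 25.95
i=3: S_3 = 4.62 * 2.37^3 ≈ 61.5
i=4: S_4 = 4.62 * 2.37^4 ≈ 145.76
i=5: S_5 = 4.62 * 2.37^5 ≈ 345.45
The first 6 terms are: [4.62, 10.95, 25.95, 61.5, 145.76, 345.45]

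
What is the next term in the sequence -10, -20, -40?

Ratios: -20 / -10 = 2.0
This is a geometric sequence with common ratio r = 2.
Next term = -40 * 2 = -80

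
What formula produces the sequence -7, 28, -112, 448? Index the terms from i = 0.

Check ratios: 28 / -7 = -4.0
Common ratio r = -4.
First term a = -7.
Formula: S_i = -7 * (-4)^i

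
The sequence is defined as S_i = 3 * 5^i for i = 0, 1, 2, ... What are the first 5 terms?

This is a geometric sequence.
i=0: S_0 = 3 * 5^0 = 3
i=1: S_1 = 3 * 5^1 = 15
i=2: S_2 = 3 * 5^2 = 75
i=3: S_3 = 3 * 5^3 = 375
i=4: S_4 = 3 * 5^4 = 1875
The first 5 terms are: [3, 15, 75, 375, 1875]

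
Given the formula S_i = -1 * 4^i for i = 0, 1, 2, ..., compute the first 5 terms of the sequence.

This is a geometric sequence.
i=0: S_0 = -1 * 4^0 = -1
i=1: S_1 = -1 * 4^1 = -4
i=2: S_2 = -1 * 4^2 = -16
i=3: S_3 = -1 * 4^3 = -64
i=4: S_4 = -1 * 4^4 = -256
The first 5 terms are: [-1, -4, -16, -64, -256]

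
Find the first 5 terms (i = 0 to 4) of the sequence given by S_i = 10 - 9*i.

This is an arithmetic sequence.
i=0: S_0 = 10 + -9*0 = 10
i=1: S_1 = 10 + -9*1 = 1
i=2: S_2 = 10 + -9*2 = -8
i=3: S_3 = 10 + -9*3 = -17
i=4: S_4 = 10 + -9*4 = -26
The first 5 terms are: [10, 1, -8, -17, -26]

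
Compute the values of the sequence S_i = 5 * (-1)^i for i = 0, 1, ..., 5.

This is a geometric sequence.
i=0: S_0 = 5 * (-1)^0 = 5
i=1: S_1 = 5 * (-1)^1 = -5
i=2: S_2 = 5 * (-1)^2 = 5
i=3: S_3 = 5 * (-1)^3 = -5
i=4: S_4 = 5 * (-1)^4 = 5
i=5: S_5 = 5 * (-1)^5 = -5
The first 6 terms are: [5, -5, 5, -5, 5, -5]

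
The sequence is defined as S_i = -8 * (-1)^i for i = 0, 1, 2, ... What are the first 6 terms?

This is a geometric sequence.
i=0: S_0 = -8 * (-1)^0 = -8
i=1: S_1 = -8 * (-1)^1 = 8
i=2: S_2 = -8 * (-1)^2 = -8
i=3: S_3 = -8 * (-1)^3 = 8
i=4: S_4 = -8 * (-1)^4 = -8
i=5: S_5 = -8 * (-1)^5 = 8
The first 6 terms are: [-8, 8, -8, 8, -8, 8]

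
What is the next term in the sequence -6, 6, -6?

Ratios: 6 / -6 = -1.0
This is a geometric sequence with common ratio r = -1.
Next term = -6 * -1 = 6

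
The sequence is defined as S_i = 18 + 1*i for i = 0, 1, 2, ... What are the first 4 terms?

This is an arithmetic sequence.
i=0: S_0 = 18 + 1*0 = 18
i=1: S_1 = 18 + 1*1 = 19
i=2: S_2 = 18 + 1*2 = 20
i=3: S_3 = 18 + 1*3 = 21
The first 4 terms are: [18, 19, 20, 21]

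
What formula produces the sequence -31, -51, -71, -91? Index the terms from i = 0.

Check differences: -51 - -31 = -20
-71 - -51 = -20
Common difference d = -20.
First term a = -31.
Formula: S_i = -31 - 20*i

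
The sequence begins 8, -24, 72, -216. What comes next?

Ratios: -24 / 8 = -3.0
This is a geometric sequence with common ratio r = -3.
Next term = -216 * -3 = 648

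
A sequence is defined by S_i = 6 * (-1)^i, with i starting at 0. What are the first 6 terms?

This is a geometric sequence.
i=0: S_0 = 6 * (-1)^0 = 6
i=1: S_1 = 6 * (-1)^1 = -6
i=2: S_2 = 6 * (-1)^2 = 6
i=3: S_3 = 6 * (-1)^3 = -6
i=4: S_4 = 6 * (-1)^4 = 6
i=5: S_5 = 6 * (-1)^5 = -6
The first 6 terms are: [6, -6, 6, -6, 6, -6]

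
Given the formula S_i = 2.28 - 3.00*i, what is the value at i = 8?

S_8 = 2.28 + -3.0*8 = 2.28 + -24.0 = -21.72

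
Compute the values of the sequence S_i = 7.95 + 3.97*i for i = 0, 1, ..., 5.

This is an arithmetic sequence.
i=0: S_0 = 7.95 + 3.97*0 = 7.95
i=1: S_1 = 7.95 + 3.97*1 = 11.92
i=2: S_2 = 7.95 + 3.97*2 = 15.89
i=3: S_3 = 7.95 + 3.97*3 = 19.86
i=4: S_4 = 7.95 + 3.97*4 = 23.83
i=5: S_5 = 7.95 + 3.97*5 = 27.8
The first 6 terms are: [7.95, 11.92, 15.89, 19.86, 23.83, 27.8]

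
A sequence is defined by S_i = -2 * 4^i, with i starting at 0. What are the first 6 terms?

This is a geometric sequence.
i=0: S_0 = -2 * 4^0 = -2
i=1: S_1 = -2 * 4^1 = -8
i=2: S_2 = -2 * 4^2 = -32
i=3: S_3 = -2 * 4^3 = -128
i=4: S_4 = -2 * 4^4 = -512
i=5: S_5 = -2 * 4^5 = -2048
The first 6 terms are: [-2, -8, -32, -128, -512, -2048]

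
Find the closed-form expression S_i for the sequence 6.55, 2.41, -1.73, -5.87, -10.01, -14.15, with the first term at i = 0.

Check differences: 2.41 - 6.55 = -4.14
-1.73 - 2.41 = -4.14
Common difference d = -4.14.
First term a = 6.55.
Formula: S_i = 6.55 - 4.14*i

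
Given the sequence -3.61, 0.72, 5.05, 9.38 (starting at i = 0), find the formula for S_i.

Check differences: 0.72 - -3.61 = 4.33
5.05 - 0.72 = 4.33
Common difference d = 4.33.
First term a = -3.61.
Formula: S_i = -3.61 + 4.33*i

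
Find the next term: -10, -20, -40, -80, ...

Ratios: -20 / -10 = 2.0
This is a geometric sequence with common ratio r = 2.
Next term = -80 * 2 = -160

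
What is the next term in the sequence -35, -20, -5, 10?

Differences: -20 - -35 = 15
This is an arithmetic sequence with common difference d = 15.
Next term = 10 + 15 = 25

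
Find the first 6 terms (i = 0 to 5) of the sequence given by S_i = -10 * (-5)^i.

This is a geometric sequence.
i=0: S_0 = -10 * (-5)^0 = -10
i=1: S_1 = -10 * (-5)^1 = 50
i=2: S_2 = -10 * (-5)^2 = -250
i=3: S_3 = -10 * (-5)^3 = 1250
i=4: S_4 = -10 * (-5)^4 = -6250
i=5: S_5 = -10 * (-5)^5 = 31250
The first 6 terms are: [-10, 50, -250, 1250, -6250, 31250]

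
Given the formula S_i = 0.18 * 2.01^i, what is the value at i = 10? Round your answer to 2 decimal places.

S_10 = 0.18 * 2.01^10 ≈ 0.18 * 1076.3675 ≈ 193.75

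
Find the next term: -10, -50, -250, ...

Ratios: -50 / -10 = 5.0
This is a geometric sequence with common ratio r = 5.
Next term = -250 * 5 = -1250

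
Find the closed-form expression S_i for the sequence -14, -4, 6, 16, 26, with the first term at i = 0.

Check differences: -4 - -14 = 10
6 - -4 = 10
Common difference d = 10.
First term a = -14.
Formula: S_i = -14 + 10*i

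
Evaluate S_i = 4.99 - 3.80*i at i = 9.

S_9 = 4.99 + -3.8*9 = 4.99 + -34.2 = -29.21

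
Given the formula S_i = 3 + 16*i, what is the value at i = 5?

S_5 = 3 + 16*5 = 3 + 80 = 83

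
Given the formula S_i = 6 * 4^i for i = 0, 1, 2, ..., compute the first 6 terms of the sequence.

This is a geometric sequence.
i=0: S_0 = 6 * 4^0 = 6
i=1: S_1 = 6 * 4^1 = 24
i=2: S_2 = 6 * 4^2 = 96
i=3: S_3 = 6 * 4^3 = 384
i=4: S_4 = 6 * 4^4 = 1536
i=5: S_5 = 6 * 4^5 = 6144
The first 6 terms are: [6, 24, 96, 384, 1536, 6144]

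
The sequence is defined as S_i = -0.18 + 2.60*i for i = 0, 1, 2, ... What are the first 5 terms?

This is an arithmetic sequence.
i=0: S_0 = -0.18 + 2.6*0 = -0.18
i=1: S_1 = -0.18 + 2.6*1 = 2.42
i=2: S_2 = -0.18 + 2.6*2 = 5.02
i=3: S_3 = -0.18 + 2.6*3 = 7.62
i=4: S_4 = -0.18 + 2.6*4 = 10.22
The first 5 terms are: [-0.18, 2.42, 5.02, 7.62, 10.22]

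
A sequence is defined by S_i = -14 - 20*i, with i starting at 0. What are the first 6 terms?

This is an arithmetic sequence.
i=0: S_0 = -14 + -20*0 = -14
i=1: S_1 = -14 + -20*1 = -34
i=2: S_2 = -14 + -20*2 = -54
i=3: S_3 = -14 + -20*3 = -74
i=4: S_4 = -14 + -20*4 = -94
i=5: S_5 = -14 + -20*5 = -114
The first 6 terms are: [-14, -34, -54, -74, -94, -114]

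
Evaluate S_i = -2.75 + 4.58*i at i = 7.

S_7 = -2.75 + 4.58*7 = -2.75 + 32.06 = 29.31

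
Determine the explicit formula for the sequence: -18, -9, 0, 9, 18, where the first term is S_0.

Check differences: -9 - -18 = 9
0 - -9 = 9
Common difference d = 9.
First term a = -18.
Formula: S_i = -18 + 9*i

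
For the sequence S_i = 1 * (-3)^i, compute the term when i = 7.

S_7 = 1 * (-3)^7 = 1 * -2187 = -2187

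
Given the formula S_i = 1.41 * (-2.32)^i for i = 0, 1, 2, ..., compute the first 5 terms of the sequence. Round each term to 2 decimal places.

This is a geometric sequence.
i=0: S_0 = 1.41 * (-2.32)^0 = 1.41
i=1: S_1 = 1.41 * (-2.32)^1 ≈ -3.27
i=2: S_2 = 1.41 * (-2.32)^2 ≈ 7.59
i=3: S_3 = 1.41 * (-2.32)^3 ≈ -17.61
i=4: S_4 = 1.41 * (-2.32)^4 ≈ 40.85
The first 5 terms are: [1.41, -3.27, 7.59, -17.61, 40.85]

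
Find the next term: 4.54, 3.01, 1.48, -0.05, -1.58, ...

Differences: 3.01 - 4.54 = -1.53
This is an arithmetic sequence with common difference d = -1.53.
Next term = -1.58 + -1.53 = -3.11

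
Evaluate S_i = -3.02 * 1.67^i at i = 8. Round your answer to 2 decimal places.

S_8 = -3.02 * 1.67^8 ≈ -3.02 * 60.4967 ≈ -182.7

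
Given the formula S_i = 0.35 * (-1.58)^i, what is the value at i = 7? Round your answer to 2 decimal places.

S_7 = 0.35 * (-1.58)^7 ≈ 0.35 * -24.581 ≈ -8.6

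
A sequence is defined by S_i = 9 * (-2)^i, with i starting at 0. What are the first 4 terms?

This is a geometric sequence.
i=0: S_0 = 9 * (-2)^0 = 9
i=1: S_1 = 9 * (-2)^1 = -18
i=2: S_2 = 9 * (-2)^2 = 36
i=3: S_3 = 9 * (-2)^3 = -72
The first 4 terms are: [9, -18, 36, -72]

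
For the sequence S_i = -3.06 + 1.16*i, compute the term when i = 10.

S_10 = -3.06 + 1.16*10 = -3.06 + 11.6 = 8.54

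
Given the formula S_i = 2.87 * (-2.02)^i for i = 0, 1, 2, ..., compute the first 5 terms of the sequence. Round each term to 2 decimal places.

This is a geometric sequence.
i=0: S_0 = 2.87 * (-2.02)^0 = 2.87
i=1: S_1 = 2.87 * (-2.02)^1 ≈ -5.8
i=2: S_2 = 2.87 * (-2.02)^2 ≈ 11.71
i=3: S_3 = 2.87 * (-2.02)^3 ≈ -23.66
i=4: S_4 = 2.87 * (-2.02)^4 ≈ 47.78
The first 5 terms are: [2.87, -5.8, 11.71, -23.66, 47.78]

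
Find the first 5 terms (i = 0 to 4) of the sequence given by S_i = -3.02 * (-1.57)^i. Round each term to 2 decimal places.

This is a geometric sequence.
i=0: S_0 = -3.02 * (-1.57)^0 = -3.02
i=1: S_1 = -3.02 * (-1.57)^1 ≈ 4.74
i=2: S_2 = -3.02 * (-1.57)^2 ≈ -7.44
i=3: S_3 = -3.02 * (-1.57)^3 ≈ 11.69
i=4: S_4 = -3.02 * (-1.57)^4 ≈ -18.35
The first 5 terms are: [-3.02, 4.74, -7.44, 11.69, -18.35]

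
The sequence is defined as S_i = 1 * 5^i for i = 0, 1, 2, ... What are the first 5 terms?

This is a geometric sequence.
i=0: S_0 = 1 * 5^0 = 1
i=1: S_1 = 1 * 5^1 = 5
i=2: S_2 = 1 * 5^2 = 25
i=3: S_3 = 1 * 5^3 = 125
i=4: S_4 = 1 * 5^4 = 625
The first 5 terms are: [1, 5, 25, 125, 625]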